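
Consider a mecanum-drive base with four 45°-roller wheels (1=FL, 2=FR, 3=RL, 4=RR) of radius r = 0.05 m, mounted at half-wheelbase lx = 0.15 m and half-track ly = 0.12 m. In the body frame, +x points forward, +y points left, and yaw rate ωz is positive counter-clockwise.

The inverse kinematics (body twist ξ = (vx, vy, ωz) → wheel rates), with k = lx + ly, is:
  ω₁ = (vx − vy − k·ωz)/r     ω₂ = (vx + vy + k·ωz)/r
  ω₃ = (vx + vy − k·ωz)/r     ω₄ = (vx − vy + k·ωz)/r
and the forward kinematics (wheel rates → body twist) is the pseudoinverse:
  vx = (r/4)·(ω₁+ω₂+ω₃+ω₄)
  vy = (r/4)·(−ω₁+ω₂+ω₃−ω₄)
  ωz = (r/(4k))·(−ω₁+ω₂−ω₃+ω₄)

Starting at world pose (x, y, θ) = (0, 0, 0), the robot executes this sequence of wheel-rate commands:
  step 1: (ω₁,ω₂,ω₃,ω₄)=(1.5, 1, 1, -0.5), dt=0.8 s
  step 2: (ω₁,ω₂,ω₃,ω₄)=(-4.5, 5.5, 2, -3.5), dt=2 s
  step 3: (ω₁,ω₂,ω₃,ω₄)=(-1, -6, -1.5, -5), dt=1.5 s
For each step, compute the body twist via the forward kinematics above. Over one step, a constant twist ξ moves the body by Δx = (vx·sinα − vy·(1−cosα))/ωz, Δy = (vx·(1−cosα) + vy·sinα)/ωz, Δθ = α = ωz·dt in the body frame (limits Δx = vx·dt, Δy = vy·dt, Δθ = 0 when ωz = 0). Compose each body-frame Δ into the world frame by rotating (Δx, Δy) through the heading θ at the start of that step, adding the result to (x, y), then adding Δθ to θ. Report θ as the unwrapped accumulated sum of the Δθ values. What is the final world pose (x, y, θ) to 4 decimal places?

step 1: ξ=(vx,vy,ωz)=(0.0375, 0.0125, -0.0926), dt=0.8 → body Δ=(0.0303, 0.0089, -0.0741) → world pose (0.0303, 0.0089, -0.0741)
step 2: ξ=(vx,vy,ωz)=(-0.0062, 0.1938, 0.2083), dt=2.0 → body Δ=(-0.0917, 0.3738, 0.4167) → world pose (-0.0335, 0.3885, 0.3426)
step 3: ξ=(vx,vy,ωz)=(-0.1688, -0.0188, -0.3935), dt=1.5 → body Δ=(-0.2467, 0.0460, -0.5903) → world pose (-0.2813, 0.3489, -0.2477)

(-0.2813, 0.3489, -0.2477)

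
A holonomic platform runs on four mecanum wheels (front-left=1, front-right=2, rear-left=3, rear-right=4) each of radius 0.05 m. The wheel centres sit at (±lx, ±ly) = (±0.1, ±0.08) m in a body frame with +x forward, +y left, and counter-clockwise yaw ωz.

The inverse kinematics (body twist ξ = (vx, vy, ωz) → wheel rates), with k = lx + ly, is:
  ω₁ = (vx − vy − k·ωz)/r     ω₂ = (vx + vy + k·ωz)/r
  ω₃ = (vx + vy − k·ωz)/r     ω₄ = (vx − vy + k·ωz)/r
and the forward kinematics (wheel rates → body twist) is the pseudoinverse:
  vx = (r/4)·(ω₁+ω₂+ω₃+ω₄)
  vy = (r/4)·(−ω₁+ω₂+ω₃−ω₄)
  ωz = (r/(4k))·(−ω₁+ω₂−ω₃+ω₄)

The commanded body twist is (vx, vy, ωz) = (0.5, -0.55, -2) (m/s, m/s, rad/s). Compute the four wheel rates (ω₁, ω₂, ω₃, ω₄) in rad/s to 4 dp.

k = lx + ly = 0.1 + 0.08 = 0.1800;  k·ωz = 0.1800·-2 = -0.3600
ω₁ (FL) = (vx − vy − k·ωz)/r = 1.4100/0.05 = 28.2000
ω₂ (FR) = (vx + vy + k·ωz)/r = -0.4100/0.05 = -8.2000
ω₃ (RL) = (vx + vy − k·ωz)/r = 0.3100/0.05 = 6.2000
ω₄ (RR) = (vx − vy + k·ωz)/r = 0.6900/0.05 = 13.8000

(28.2000, -8.2000, 6.2000, 13.8000)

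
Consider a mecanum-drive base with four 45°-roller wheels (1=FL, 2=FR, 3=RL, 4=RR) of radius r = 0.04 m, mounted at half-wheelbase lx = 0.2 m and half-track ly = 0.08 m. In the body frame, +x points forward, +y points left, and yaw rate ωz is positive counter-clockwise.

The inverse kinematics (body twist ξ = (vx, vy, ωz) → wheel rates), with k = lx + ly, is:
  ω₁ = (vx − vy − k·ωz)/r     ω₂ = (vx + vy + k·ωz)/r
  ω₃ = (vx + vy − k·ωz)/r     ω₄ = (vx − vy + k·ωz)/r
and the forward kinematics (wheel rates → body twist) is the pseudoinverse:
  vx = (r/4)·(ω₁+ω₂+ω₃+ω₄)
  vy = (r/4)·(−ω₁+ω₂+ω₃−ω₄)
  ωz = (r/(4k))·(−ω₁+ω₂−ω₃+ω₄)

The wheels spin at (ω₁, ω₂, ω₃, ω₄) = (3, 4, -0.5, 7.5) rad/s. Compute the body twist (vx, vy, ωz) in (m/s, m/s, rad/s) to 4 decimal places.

k = lx + ly = 0.2 + 0.08 = 0.2800
ω₁+ω₂+ω₃+ω₄ = 14.0000  →  vx = (0.04/4)·14.0000 = 0.1400
−ω₁+ω₂+ω₃−ω₄ = -7.0000  →  vy = (0.04/4)·-7.0000 = -0.0700
−ω₁+ω₂−ω₃+ω₄ = 9.0000  →  ωz = (0.04/1.1200)·9.0000 = 0.3214

(0.1400, -0.0700, 0.3214)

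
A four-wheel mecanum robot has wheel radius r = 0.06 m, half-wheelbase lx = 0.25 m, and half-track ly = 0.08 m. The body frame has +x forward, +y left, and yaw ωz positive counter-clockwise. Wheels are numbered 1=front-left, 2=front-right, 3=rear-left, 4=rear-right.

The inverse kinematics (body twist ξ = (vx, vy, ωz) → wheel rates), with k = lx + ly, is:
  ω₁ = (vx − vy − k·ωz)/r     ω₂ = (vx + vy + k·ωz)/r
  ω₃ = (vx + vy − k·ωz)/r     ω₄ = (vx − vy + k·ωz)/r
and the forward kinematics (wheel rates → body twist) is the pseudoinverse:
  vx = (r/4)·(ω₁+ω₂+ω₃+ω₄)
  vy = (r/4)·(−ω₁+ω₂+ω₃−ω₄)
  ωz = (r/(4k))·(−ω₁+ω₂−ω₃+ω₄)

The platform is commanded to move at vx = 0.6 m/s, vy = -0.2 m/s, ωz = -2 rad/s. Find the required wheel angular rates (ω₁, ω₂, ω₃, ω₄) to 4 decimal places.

(24.3333, -4.3333, 17.6667, 2.3333)

k = lx + ly = 0.25 + 0.08 = 0.3300;  k·ωz = 0.3300·-2 = -0.6600
ω₁ (FL) = (vx − vy − k·ωz)/r = 1.4600/0.06 = 24.3333
ω₂ (FR) = (vx + vy + k·ωz)/r = -0.2600/0.06 = -4.3333
ω₃ (RL) = (vx + vy − k·ωz)/r = 1.0600/0.06 = 17.6667
ω₄ (RR) = (vx − vy + k·ωz)/r = 0.1400/0.06 = 2.3333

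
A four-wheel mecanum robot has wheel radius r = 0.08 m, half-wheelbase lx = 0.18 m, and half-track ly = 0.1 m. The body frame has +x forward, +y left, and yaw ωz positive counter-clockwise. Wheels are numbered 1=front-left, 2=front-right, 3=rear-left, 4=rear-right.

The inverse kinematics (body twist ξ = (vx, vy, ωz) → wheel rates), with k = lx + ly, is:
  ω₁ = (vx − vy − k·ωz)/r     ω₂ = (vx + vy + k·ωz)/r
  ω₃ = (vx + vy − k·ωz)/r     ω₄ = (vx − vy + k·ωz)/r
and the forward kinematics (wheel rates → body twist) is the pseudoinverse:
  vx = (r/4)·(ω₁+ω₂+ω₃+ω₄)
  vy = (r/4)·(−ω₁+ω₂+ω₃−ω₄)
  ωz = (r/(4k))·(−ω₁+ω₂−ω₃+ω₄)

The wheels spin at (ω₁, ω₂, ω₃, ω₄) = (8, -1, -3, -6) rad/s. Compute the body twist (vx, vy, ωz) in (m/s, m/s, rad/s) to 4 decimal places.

k = lx + ly = 0.18 + 0.1 = 0.2800
ω₁+ω₂+ω₃+ω₄ = -2.0000  →  vx = (0.08/4)·-2.0000 = -0.0400
−ω₁+ω₂+ω₃−ω₄ = -6.0000  →  vy = (0.08/4)·-6.0000 = -0.1200
−ω₁+ω₂−ω₃+ω₄ = -12.0000  →  ωz = (0.08/1.1200)·-12.0000 = -0.8571

(-0.0400, -0.1200, -0.8571)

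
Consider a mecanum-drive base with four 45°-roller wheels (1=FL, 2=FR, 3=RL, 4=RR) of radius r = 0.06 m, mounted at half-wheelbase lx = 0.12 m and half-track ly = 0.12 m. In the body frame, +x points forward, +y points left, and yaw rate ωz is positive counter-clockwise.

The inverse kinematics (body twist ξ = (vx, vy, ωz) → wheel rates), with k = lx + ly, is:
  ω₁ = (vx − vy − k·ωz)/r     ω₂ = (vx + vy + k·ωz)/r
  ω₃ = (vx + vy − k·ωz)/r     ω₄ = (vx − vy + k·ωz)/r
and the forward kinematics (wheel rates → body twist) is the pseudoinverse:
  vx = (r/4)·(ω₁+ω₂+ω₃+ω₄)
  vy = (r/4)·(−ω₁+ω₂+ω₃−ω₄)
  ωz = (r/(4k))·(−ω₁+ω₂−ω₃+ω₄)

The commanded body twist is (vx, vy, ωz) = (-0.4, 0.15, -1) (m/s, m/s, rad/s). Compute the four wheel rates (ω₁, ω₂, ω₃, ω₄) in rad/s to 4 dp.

(-5.1667, -8.1667, -0.1667, -13.1667)

k = lx + ly = 0.12 + 0.12 = 0.2400;  k·ωz = 0.2400·-1 = -0.2400
ω₁ (FL) = (vx − vy − k·ωz)/r = -0.3100/0.06 = -5.1667
ω₂ (FR) = (vx + vy + k·ωz)/r = -0.4900/0.06 = -8.1667
ω₃ (RL) = (vx + vy − k·ωz)/r = -0.0100/0.06 = -0.1667
ω₄ (RR) = (vx − vy + k·ωz)/r = -0.7900/0.06 = -13.1667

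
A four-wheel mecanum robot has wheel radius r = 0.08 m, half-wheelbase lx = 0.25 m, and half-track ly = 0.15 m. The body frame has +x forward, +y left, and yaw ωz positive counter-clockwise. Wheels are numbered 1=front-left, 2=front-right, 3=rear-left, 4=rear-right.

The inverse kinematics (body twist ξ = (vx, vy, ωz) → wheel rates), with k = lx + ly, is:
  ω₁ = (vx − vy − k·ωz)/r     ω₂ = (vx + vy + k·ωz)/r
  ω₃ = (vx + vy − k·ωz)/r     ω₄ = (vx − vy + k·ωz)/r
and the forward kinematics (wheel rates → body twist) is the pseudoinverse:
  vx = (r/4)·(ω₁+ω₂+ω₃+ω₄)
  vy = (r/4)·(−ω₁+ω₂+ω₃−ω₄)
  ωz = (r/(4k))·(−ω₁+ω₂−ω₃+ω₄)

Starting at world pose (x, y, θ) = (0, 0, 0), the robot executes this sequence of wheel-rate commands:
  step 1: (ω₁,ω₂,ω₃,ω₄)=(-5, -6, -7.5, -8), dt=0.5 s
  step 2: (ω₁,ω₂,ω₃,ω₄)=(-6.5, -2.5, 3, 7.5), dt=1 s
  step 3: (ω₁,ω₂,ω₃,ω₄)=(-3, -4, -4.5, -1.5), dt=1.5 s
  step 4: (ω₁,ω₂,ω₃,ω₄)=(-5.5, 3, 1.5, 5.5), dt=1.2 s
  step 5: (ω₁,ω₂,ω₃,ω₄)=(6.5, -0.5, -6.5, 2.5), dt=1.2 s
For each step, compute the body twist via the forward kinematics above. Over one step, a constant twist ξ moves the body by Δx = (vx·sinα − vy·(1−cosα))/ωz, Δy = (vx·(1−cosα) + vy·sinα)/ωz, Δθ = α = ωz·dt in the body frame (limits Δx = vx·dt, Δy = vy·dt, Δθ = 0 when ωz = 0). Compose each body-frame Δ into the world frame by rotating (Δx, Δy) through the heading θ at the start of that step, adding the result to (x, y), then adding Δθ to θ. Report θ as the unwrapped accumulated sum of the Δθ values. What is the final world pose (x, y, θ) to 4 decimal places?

(-0.1632, -0.1760, 1.4075)

step 1: ξ=(vx,vy,ωz)=(-0.5300, -0.0100, -0.0750), dt=0.5 → body Δ=(-0.2650, 0.0000, -0.0375) → world pose (-0.2650, 0.0000, -0.0375)
step 2: ξ=(vx,vy,ωz)=(0.0300, -0.0100, 0.4250), dt=1.0 → body Δ=(0.0312, -0.0034, 0.4250) → world pose (-0.2340, -0.0046, 0.3875)
step 3: ξ=(vx,vy,ωz)=(-0.2600, -0.0800, 0.1000), dt=1.5 → body Δ=(-0.3796, -0.1487, 0.1500) → world pose (-0.5292, -0.2858, 0.5375)
step 4: ξ=(vx,vy,ωz)=(0.0900, 0.0900, 0.6250), dt=1.2 → body Δ=(0.0595, 0.1368, 0.7500) → world pose (-0.5481, -0.1378, 1.2875)
step 5: ξ=(vx,vy,ωz)=(0.0400, -0.3200, 0.1000), dt=1.2 → body Δ=(0.0709, -0.3802, 0.1200) → world pose (-0.1632, -0.1760, 1.4075)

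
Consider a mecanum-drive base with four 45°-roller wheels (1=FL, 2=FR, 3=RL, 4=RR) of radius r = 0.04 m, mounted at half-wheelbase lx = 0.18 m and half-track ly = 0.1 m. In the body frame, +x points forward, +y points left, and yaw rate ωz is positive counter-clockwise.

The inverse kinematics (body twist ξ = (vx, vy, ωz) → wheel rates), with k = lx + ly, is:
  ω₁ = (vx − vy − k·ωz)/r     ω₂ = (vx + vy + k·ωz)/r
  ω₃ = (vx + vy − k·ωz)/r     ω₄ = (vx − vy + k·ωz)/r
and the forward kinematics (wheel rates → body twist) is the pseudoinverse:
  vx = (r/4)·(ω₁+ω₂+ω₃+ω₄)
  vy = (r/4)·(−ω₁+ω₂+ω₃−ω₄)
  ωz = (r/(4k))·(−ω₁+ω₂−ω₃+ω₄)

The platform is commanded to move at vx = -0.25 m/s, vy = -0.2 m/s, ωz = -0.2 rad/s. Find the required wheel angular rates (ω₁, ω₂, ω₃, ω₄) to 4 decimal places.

(0.1500, -12.6500, -9.8500, -2.6500)

k = lx + ly = 0.18 + 0.1 = 0.2800;  k·ωz = 0.2800·-0.2 = -0.0560
ω₁ (FL) = (vx − vy − k·ωz)/r = 0.0060/0.04 = 0.1500
ω₂ (FR) = (vx + vy + k·ωz)/r = -0.5060/0.04 = -12.6500
ω₃ (RL) = (vx + vy − k·ωz)/r = -0.3940/0.04 = -9.8500
ω₄ (RR) = (vx − vy + k·ωz)/r = -0.1060/0.04 = -2.6500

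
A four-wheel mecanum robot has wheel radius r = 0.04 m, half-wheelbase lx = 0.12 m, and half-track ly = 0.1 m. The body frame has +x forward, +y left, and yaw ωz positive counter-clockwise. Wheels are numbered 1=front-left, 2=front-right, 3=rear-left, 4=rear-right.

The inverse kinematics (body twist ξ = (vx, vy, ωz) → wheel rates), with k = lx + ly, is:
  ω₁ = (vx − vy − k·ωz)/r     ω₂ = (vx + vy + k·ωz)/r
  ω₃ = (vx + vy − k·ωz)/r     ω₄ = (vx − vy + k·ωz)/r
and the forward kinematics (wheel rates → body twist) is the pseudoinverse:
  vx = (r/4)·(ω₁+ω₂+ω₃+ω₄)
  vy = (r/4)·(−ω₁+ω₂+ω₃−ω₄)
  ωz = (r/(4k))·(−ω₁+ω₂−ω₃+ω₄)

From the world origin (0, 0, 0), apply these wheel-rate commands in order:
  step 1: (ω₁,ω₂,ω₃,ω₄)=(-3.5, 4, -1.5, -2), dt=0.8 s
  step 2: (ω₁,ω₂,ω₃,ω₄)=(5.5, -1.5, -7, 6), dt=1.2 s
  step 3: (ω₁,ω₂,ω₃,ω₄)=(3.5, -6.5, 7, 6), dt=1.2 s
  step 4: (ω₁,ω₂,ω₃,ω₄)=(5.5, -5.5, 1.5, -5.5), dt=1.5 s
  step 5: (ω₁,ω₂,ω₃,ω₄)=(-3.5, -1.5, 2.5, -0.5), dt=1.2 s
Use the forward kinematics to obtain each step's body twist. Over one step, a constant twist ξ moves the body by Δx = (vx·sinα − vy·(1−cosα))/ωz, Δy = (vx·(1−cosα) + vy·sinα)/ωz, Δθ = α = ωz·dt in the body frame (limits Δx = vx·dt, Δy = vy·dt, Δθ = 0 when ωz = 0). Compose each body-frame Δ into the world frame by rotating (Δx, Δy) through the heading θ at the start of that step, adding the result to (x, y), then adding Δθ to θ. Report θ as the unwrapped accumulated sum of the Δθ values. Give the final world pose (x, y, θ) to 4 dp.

(0.2092, -0.1730, -1.3000)

step 1: ξ=(vx,vy,ωz)=(-0.0300, 0.0800, 0.3182), dt=0.8 → body Δ=(-0.0318, 0.0603, 0.2545) → world pose (-0.0318, 0.0603, 0.2545)
step 2: ξ=(vx,vy,ωz)=(0.0300, -0.2000, 0.2727), dt=1.2 → body Δ=(0.0743, -0.2299, 0.3273) → world pose (0.0979, -0.1435, 0.5818)
step 3: ξ=(vx,vy,ωz)=(0.1000, -0.0900, -0.5000), dt=1.2 → body Δ=(0.0815, -0.1366, -0.6000) → world pose (0.2411, -0.2128, -0.0182)
step 4: ξ=(vx,vy,ωz)=(-0.0400, -0.0400, -0.8182), dt=1.5 → body Δ=(-0.0785, -0.0136, -1.2273) → world pose (0.1624, -0.2250, -1.2455)
step 5: ξ=(vx,vy,ωz)=(-0.0300, 0.0500, -0.0455), dt=1.2 → body Δ=(-0.0343, 0.0610, -0.0545) → world pose (0.2092, -0.1730, -1.3000)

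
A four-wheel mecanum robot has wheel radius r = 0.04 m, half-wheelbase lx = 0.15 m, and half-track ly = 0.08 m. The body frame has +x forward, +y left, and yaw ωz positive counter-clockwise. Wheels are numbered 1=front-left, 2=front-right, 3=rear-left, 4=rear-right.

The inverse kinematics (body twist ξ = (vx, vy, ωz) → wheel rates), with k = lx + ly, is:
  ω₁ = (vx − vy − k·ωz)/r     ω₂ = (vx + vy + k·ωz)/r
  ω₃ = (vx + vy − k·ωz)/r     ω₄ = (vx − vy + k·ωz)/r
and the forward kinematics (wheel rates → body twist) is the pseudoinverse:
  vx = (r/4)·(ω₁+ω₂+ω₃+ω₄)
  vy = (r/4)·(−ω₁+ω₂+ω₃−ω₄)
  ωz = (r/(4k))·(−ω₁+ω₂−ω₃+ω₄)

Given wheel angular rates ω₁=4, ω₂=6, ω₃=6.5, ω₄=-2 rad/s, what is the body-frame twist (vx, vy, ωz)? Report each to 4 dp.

k = lx + ly = 0.15 + 0.08 = 0.2300
ω₁+ω₂+ω₃+ω₄ = 14.5000  →  vx = (0.04/4)·14.5000 = 0.1450
−ω₁+ω₂+ω₃−ω₄ = 10.5000  →  vy = (0.04/4)·10.5000 = 0.1050
−ω₁+ω₂−ω₃+ω₄ = -6.5000  →  ωz = (0.04/0.9200)·-6.5000 = -0.2826

(0.1450, 0.1050, -0.2826)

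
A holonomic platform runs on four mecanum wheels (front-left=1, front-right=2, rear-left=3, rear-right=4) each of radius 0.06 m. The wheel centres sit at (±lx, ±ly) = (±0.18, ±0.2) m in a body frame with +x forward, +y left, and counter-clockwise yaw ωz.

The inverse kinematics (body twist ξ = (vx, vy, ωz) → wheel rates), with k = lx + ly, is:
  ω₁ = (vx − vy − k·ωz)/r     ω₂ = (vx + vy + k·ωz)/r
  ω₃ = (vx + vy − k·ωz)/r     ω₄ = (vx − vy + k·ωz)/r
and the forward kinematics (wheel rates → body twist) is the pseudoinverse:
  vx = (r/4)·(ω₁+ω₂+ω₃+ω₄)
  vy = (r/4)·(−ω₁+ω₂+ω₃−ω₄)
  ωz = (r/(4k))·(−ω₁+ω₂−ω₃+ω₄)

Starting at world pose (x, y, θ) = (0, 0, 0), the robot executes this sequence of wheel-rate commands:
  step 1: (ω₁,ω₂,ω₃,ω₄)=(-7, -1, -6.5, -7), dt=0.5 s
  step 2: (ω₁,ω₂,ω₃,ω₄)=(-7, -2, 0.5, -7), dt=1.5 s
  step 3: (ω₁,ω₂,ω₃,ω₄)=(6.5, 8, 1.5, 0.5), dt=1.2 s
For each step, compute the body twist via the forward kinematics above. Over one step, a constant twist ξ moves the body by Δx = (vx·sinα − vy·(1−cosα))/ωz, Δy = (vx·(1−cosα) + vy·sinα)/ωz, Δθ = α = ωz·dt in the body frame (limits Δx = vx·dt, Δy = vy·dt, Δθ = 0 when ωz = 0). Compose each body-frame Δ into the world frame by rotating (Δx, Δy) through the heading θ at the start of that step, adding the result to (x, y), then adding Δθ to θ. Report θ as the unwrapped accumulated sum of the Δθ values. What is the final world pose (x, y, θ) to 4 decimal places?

(-0.2234, 0.3455, -0.0158)

step 1: ξ=(vx,vy,ωz)=(-0.3225, 0.0975, 0.2171), dt=0.5 → body Δ=(-0.1636, 0.0399, 0.1086) → world pose (-0.1636, 0.0399, 0.1086)
step 2: ξ=(vx,vy,ωz)=(-0.2325, 0.1875, -0.0987), dt=1.5 → body Δ=(-0.3267, 0.3060, -0.1480) → world pose (-0.5215, 0.3087, -0.0395)
step 3: ξ=(vx,vy,ωz)=(0.2475, 0.0375, 0.0197), dt=1.2 → body Δ=(0.2964, 0.0485, 0.0237) → world pose (-0.2234, 0.3455, -0.0158)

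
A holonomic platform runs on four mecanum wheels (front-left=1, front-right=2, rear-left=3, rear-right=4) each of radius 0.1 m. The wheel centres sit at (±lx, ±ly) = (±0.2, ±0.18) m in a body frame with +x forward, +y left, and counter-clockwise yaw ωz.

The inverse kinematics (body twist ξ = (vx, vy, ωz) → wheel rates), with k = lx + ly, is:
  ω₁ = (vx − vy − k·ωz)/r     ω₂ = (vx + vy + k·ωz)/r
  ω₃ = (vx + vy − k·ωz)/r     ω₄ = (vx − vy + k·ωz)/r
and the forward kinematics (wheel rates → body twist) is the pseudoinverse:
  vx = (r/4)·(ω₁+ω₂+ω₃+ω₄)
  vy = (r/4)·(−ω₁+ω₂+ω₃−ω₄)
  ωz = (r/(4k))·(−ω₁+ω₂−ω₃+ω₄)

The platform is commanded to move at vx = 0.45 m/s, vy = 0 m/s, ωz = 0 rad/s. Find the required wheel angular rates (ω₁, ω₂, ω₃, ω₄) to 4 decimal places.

(4.5000, 4.5000, 4.5000, 4.5000)

k = lx + ly = 0.2 + 0.18 = 0.3800;  k·ωz = 0.3800·0 = 0.0000
ω₁ (FL) = (vx − vy − k·ωz)/r = 0.4500/0.1 = 4.5000
ω₂ (FR) = (vx + vy + k·ωz)/r = 0.4500/0.1 = 4.5000
ω₃ (RL) = (vx + vy − k·ωz)/r = 0.4500/0.1 = 4.5000
ω₄ (RR) = (vx − vy + k·ωz)/r = 0.4500/0.1 = 4.5000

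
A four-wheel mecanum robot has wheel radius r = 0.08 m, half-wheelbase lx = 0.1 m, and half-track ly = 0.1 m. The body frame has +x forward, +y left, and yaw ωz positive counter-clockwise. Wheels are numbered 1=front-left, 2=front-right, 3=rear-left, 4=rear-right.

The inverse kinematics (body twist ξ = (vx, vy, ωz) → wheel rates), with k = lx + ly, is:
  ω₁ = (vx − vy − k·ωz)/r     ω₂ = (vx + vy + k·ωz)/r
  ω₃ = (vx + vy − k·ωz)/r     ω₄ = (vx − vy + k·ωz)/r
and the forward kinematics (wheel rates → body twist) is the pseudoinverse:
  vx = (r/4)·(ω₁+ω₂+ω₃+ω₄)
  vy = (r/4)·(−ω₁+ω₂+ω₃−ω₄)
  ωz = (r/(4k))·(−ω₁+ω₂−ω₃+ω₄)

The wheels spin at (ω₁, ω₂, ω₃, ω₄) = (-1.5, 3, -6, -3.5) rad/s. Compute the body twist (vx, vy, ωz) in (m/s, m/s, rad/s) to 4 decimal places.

k = lx + ly = 0.1 + 0.1 = 0.2000
ω₁+ω₂+ω₃+ω₄ = -8.0000  →  vx = (0.08/4)·-8.0000 = -0.1600
−ω₁+ω₂+ω₃−ω₄ = 2.0000  →  vy = (0.08/4)·2.0000 = 0.0400
−ω₁+ω₂−ω₃+ω₄ = 7.0000  →  ωz = (0.08/0.8000)·7.0000 = 0.7000

(-0.1600, 0.0400, 0.7000)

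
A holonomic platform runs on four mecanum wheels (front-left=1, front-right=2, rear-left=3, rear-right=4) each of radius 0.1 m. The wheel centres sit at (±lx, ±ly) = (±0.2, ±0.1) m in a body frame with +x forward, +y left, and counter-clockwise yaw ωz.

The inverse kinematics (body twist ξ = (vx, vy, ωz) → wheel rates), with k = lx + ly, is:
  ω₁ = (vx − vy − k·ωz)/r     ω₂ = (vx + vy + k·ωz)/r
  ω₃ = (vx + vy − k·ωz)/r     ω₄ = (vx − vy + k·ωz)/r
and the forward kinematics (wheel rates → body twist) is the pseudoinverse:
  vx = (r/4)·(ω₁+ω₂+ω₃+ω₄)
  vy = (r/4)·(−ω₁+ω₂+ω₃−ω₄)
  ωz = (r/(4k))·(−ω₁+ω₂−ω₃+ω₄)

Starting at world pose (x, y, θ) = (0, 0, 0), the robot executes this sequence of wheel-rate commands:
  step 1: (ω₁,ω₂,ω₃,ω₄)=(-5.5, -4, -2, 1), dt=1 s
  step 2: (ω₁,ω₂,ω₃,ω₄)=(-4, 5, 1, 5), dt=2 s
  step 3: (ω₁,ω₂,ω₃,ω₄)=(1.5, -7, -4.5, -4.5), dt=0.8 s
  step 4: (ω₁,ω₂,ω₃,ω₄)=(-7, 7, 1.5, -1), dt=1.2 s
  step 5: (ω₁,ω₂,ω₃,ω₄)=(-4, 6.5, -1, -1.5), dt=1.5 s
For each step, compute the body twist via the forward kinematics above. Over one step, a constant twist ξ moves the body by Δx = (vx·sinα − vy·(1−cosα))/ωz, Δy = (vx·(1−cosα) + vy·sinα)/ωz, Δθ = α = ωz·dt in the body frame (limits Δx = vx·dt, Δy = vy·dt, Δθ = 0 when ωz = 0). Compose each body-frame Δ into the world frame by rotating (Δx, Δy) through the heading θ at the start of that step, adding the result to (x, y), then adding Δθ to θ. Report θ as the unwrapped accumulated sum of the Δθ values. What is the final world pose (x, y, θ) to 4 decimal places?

step 1: ξ=(vx,vy,ωz)=(-0.2625, -0.0375, 0.3750), dt=1.0 → body Δ=(-0.2494, -0.0853, 0.3750) → world pose (-0.2494, -0.0853, 0.3750)
step 2: ξ=(vx,vy,ωz)=(0.1750, 0.1250, 1.0833), dt=2.0 → body Δ=(-0.0464, 0.3477, 2.1667) → world pose (-0.4200, 0.2213, 2.5417)
step 3: ξ=(vx,vy,ωz)=(-0.3625, -0.2125, -0.7083), dt=0.8 → body Δ=(-0.3216, -0.0811, -0.5667) → world pose (-0.1088, 0.1066, 1.9750)
step 4: ξ=(vx,vy,ωz)=(0.0125, 0.4125, 0.9583), dt=1.2 → body Δ=(-0.2427, 0.4006, 1.1500) → world pose (-0.3817, -0.2741, 3.1250)
step 5: ξ=(vx,vy,ωz)=(0.0000, 0.2750, 0.8333), dt=1.5 → body Δ=(-0.2259, 0.3132, 1.2500) → world pose (-0.1609, -0.5910, 4.3750)

(-0.1609, -0.5910, 4.3750)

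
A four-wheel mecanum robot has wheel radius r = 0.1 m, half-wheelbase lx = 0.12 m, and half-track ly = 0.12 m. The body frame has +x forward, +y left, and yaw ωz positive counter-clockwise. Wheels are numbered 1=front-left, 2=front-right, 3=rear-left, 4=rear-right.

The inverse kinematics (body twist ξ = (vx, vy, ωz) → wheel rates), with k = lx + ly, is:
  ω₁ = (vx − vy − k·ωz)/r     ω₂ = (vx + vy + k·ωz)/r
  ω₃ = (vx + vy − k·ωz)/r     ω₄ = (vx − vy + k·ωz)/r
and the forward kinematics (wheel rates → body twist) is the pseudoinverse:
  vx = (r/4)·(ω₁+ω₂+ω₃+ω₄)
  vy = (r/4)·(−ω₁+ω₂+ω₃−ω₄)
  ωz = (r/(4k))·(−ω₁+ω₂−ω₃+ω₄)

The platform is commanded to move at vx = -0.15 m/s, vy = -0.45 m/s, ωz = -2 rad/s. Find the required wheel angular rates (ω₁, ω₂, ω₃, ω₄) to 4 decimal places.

k = lx + ly = 0.12 + 0.12 = 0.2400;  k·ωz = 0.2400·-2 = -0.4800
ω₁ (FL) = (vx − vy − k·ωz)/r = 0.7800/0.1 = 7.8000
ω₂ (FR) = (vx + vy + k·ωz)/r = -1.0800/0.1 = -10.8000
ω₃ (RL) = (vx + vy − k·ωz)/r = -0.1200/0.1 = -1.2000
ω₄ (RR) = (vx − vy + k·ωz)/r = -0.1800/0.1 = -1.8000

(7.8000, -10.8000, -1.2000, -1.8000)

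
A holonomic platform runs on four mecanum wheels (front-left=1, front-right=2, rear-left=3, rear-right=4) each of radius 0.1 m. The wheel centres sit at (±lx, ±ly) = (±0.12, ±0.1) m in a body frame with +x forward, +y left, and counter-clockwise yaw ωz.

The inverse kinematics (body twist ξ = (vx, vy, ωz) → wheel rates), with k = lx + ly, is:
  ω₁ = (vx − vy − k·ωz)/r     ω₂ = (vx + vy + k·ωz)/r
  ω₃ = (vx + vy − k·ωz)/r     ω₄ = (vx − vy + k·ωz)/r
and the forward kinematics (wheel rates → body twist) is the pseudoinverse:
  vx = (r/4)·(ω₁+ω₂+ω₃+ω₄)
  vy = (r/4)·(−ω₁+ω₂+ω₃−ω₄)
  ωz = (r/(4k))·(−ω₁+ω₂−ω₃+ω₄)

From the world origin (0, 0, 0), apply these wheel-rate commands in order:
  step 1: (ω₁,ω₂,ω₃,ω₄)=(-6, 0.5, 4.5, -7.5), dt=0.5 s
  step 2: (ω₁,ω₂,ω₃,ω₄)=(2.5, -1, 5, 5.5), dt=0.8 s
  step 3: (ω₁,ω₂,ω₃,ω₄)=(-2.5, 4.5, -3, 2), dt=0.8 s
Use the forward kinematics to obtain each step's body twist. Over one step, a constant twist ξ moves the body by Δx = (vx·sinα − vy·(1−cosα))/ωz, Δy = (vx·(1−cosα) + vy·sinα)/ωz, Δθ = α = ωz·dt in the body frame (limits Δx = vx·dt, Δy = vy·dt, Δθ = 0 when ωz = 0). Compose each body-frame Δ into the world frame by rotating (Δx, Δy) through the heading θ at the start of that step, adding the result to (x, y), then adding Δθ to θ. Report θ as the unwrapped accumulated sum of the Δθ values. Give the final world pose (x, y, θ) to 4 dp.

(0.1328, 0.1056, 0.5057)

step 1: ξ=(vx,vy,ωz)=(-0.2125, 0.4625, -0.6250), dt=0.5 → body Δ=(-0.0687, 0.2440, -0.3125) → world pose (-0.0687, 0.2440, -0.3125)
step 2: ξ=(vx,vy,ωz)=(0.3000, -0.1000, -0.3409), dt=0.8 → body Δ=(0.2262, -0.1115, -0.2727) → world pose (0.1123, 0.0683, -0.5852)
step 3: ξ=(vx,vy,ωz)=(0.0250, 0.0500, 1.3636), dt=0.8 → body Δ=(-0.0035, 0.0424, 1.0909) → world pose (0.1328, 0.1056, 0.5057)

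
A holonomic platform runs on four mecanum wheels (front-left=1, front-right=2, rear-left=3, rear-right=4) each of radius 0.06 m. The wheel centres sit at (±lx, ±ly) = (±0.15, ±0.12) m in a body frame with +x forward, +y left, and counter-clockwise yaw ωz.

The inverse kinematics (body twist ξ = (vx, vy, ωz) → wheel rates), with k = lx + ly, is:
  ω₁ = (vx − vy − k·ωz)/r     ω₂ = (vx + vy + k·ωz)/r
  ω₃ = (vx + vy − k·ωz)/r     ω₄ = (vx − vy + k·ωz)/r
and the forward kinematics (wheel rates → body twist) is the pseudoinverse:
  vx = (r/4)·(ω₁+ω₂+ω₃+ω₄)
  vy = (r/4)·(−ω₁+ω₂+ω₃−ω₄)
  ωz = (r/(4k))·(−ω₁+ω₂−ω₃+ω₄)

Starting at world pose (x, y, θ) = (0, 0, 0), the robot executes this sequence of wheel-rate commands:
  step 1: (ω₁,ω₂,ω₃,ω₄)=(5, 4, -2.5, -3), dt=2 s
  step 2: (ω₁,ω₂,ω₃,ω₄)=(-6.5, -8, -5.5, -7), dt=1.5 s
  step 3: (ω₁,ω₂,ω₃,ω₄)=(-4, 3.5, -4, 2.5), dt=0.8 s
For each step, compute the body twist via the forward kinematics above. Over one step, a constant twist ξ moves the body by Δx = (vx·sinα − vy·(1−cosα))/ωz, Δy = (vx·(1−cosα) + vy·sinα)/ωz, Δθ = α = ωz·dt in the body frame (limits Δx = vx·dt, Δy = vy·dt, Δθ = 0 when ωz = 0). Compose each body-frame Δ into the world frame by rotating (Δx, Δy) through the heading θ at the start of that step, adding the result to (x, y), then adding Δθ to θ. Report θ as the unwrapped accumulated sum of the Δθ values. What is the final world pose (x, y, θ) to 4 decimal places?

step 1: ξ=(vx,vy,ωz)=(0.0525, -0.0075, -0.0833), dt=2.0 → body Δ=(0.1033, -0.0237, -0.1667) → world pose (0.1033, -0.0237, -0.1667)
step 2: ξ=(vx,vy,ωz)=(-0.4050, 0.0000, -0.1667), dt=1.5 → body Δ=(-0.6012, 0.0755, -0.2500) → world pose (-0.4771, 0.1506, -0.4167)
step 3: ξ=(vx,vy,ωz)=(-0.0300, 0.0150, 0.7778), dt=0.8 → body Δ=(-0.0261, 0.0040, 0.6222) → world pose (-0.4993, 0.1648, 0.2056)

(-0.4993, 0.1648, 0.2056)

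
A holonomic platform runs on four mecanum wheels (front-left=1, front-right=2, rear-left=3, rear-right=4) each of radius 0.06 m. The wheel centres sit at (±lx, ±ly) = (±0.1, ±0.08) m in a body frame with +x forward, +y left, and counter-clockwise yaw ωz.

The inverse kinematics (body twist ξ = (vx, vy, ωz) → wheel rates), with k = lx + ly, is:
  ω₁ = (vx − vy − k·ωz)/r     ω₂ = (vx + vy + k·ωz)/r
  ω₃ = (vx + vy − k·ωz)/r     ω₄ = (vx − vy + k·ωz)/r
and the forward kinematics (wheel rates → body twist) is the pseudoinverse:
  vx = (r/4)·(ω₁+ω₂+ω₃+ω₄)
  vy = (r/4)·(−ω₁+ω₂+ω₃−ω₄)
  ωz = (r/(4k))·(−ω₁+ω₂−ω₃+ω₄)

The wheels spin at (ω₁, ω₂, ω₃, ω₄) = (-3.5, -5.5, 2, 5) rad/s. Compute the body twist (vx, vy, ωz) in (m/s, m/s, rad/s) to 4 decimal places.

(-0.0300, -0.0750, 0.0833)

k = lx + ly = 0.1 + 0.08 = 0.1800
ω₁+ω₂+ω₃+ω₄ = -2.0000  →  vx = (0.06/4)·-2.0000 = -0.0300
−ω₁+ω₂+ω₃−ω₄ = -5.0000  →  vy = (0.06/4)·-5.0000 = -0.0750
−ω₁+ω₂−ω₃+ω₄ = 1.0000  →  ωz = (0.06/0.7200)·1.0000 = 0.0833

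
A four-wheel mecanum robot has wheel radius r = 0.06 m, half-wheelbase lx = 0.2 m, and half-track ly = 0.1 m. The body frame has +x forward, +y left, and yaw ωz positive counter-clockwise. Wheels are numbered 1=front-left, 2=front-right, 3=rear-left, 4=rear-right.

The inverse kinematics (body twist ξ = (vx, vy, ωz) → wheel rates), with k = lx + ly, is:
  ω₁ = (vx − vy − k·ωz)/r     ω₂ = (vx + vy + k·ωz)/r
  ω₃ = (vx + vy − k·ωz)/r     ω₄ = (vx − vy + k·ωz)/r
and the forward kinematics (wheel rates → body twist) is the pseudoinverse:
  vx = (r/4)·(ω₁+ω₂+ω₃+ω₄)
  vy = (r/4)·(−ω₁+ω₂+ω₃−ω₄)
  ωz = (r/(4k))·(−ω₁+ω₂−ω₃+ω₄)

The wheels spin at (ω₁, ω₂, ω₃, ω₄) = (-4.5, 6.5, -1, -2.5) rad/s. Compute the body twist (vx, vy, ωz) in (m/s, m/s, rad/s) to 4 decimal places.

k = lx + ly = 0.2 + 0.1 = 0.3000
ω₁+ω₂+ω₃+ω₄ = -1.5000  →  vx = (0.06/4)·-1.5000 = -0.0225
−ω₁+ω₂+ω₃−ω₄ = 12.5000  →  vy = (0.06/4)·12.5000 = 0.1875
−ω₁+ω₂−ω₃+ω₄ = 9.5000  →  ωz = (0.06/1.2000)·9.5000 = 0.4750

(-0.0225, 0.1875, 0.4750)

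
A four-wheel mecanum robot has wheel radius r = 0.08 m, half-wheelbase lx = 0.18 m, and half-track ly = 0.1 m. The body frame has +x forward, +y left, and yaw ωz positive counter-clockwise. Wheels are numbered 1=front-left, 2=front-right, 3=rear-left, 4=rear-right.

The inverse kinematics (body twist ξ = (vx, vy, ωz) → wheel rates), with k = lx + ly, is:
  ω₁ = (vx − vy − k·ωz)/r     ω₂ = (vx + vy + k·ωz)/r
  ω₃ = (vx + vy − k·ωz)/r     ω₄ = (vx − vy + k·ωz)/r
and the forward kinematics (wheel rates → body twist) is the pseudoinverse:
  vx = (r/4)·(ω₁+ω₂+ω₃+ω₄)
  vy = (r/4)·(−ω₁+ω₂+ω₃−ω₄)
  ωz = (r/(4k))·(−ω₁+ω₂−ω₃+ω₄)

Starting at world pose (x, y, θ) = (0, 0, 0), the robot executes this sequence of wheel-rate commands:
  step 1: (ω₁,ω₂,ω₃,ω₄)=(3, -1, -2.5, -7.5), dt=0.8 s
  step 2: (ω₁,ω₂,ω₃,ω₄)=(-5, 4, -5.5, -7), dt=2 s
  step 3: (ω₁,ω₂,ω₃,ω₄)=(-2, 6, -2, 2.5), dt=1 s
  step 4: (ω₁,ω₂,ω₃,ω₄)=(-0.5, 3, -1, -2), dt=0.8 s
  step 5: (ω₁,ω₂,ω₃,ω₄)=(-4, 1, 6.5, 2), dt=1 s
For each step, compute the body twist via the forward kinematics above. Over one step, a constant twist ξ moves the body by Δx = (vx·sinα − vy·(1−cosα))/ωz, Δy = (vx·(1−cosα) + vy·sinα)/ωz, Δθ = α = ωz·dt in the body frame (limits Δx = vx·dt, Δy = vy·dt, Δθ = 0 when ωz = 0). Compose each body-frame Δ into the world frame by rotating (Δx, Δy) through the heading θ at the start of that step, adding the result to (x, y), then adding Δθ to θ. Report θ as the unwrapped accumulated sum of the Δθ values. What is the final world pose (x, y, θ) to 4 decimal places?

step 1: ξ=(vx,vy,ωz)=(-0.1600, 0.0200, -0.6429), dt=0.8 → body Δ=(-0.1184, 0.0475, -0.5143) → world pose (-0.1184, 0.0475, -0.5143)
step 2: ξ=(vx,vy,ωz)=(-0.2700, 0.2100, 0.5357), dt=2.0 → body Δ=(-0.6467, 0.0815, 1.0714) → world pose (-0.6414, 0.4366, 0.5571)
step 3: ξ=(vx,vy,ωz)=(0.0900, 0.0700, 0.8929), dt=1.0 → body Δ=(0.0493, 0.0986, 0.8929) → world pose (-0.6517, 0.5464, 1.4500)
step 4: ξ=(vx,vy,ωz)=(-0.0100, 0.0900, 0.1786), dt=0.8 → body Δ=(-0.0131, 0.0712, 0.1429) → world pose (-0.7240, 0.5419, 1.5929)
step 5: ξ=(vx,vy,ωz)=(0.1100, 0.1900, 0.0357), dt=1.0 → body Δ=(0.1066, 0.1919, 0.0357) → world pose (-0.9182, 0.6443, 1.6286)

(-0.9182, 0.6443, 1.6286)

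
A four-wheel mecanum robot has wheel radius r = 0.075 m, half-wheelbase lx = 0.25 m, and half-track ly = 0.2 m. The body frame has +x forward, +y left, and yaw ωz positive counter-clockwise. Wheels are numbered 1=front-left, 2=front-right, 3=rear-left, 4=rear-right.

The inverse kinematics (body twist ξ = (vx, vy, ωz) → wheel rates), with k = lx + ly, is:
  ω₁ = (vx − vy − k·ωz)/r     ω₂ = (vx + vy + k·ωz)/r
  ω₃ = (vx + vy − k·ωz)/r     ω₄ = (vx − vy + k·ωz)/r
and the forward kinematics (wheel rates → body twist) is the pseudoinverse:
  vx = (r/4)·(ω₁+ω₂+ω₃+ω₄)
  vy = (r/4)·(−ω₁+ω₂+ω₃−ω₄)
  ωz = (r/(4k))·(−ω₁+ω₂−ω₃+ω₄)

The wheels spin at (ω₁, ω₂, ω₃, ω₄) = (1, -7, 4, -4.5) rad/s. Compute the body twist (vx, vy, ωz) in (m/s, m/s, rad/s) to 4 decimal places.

k = lx + ly = 0.25 + 0.2 = 0.4500
ω₁+ω₂+ω₃+ω₄ = -6.5000  →  vx = (0.075/4)·-6.5000 = -0.1219
−ω₁+ω₂+ω₃−ω₄ = 0.5000  →  vy = (0.075/4)·0.5000 = 0.0094
−ω₁+ω₂−ω₃+ω₄ = -16.5000  →  ωz = (0.075/1.8000)·-16.5000 = -0.6875

(-0.1219, 0.0094, -0.6875)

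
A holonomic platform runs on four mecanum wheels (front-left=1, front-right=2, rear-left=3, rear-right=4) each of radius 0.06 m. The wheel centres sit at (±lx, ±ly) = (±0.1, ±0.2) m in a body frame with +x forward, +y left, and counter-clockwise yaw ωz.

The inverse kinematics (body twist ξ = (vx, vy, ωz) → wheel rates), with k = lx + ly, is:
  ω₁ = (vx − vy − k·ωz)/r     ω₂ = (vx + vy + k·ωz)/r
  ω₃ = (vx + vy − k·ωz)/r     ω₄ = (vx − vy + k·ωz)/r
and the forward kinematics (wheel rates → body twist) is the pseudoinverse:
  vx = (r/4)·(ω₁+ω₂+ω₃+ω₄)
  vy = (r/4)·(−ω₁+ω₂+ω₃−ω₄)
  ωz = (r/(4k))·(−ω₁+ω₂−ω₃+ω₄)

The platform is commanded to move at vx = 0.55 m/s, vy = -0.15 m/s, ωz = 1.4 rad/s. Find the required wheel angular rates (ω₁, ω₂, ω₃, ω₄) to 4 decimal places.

(4.6667, 13.6667, -0.3333, 18.6667)

k = lx + ly = 0.1 + 0.2 = 0.3000;  k·ωz = 0.3000·1.4 = 0.4200
ω₁ (FL) = (vx − vy − k·ωz)/r = 0.2800/0.06 = 4.6667
ω₂ (FR) = (vx + vy + k·ωz)/r = 0.8200/0.06 = 13.6667
ω₃ (RL) = (vx + vy − k·ωz)/r = -0.0200/0.06 = -0.3333
ω₄ (RR) = (vx − vy + k·ωz)/r = 1.1200/0.06 = 18.6667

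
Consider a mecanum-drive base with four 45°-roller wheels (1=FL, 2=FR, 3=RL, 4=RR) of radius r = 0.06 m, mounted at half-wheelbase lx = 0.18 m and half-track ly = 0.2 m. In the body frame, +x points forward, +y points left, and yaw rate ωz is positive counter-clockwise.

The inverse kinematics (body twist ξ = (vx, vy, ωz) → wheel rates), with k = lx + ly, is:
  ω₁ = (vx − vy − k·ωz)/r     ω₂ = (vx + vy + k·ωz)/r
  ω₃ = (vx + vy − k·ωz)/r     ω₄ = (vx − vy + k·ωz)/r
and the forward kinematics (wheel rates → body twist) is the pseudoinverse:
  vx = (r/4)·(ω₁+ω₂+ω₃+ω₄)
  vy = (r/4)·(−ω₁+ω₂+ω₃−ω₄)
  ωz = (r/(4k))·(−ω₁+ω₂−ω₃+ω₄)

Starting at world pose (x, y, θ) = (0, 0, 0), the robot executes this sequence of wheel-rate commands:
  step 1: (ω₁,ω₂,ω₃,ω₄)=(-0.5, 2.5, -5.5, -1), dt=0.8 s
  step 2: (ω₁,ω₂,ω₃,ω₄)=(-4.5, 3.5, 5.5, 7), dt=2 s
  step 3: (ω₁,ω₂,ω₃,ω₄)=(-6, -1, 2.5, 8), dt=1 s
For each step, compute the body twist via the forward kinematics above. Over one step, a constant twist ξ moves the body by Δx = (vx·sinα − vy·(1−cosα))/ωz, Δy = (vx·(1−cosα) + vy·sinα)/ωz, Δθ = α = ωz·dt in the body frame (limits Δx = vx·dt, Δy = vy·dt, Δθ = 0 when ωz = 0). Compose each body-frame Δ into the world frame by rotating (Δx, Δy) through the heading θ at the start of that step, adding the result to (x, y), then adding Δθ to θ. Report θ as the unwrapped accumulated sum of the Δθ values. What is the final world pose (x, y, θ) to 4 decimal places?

step 1: ξ=(vx,vy,ωz)=(-0.0675, -0.0225, 0.2961), dt=0.8 → body Δ=(-0.0514, -0.0242, 0.2368) → world pose (-0.0514, -0.0242, 0.2368)
step 2: ξ=(vx,vy,ωz)=(0.1725, 0.0975, 0.3750), dt=2.0 → body Δ=(0.2438, 0.3006, 0.7500) → world pose (0.1151, 0.3253, 0.9868)
step 3: ξ=(vx,vy,ωz)=(0.0525, -0.0075, 0.4145), dt=1.0 → body Δ=(0.0525, 0.0034, 0.4145) → world pose (0.1412, 0.3710, 1.4013)

(0.1412, 0.3710, 1.4013)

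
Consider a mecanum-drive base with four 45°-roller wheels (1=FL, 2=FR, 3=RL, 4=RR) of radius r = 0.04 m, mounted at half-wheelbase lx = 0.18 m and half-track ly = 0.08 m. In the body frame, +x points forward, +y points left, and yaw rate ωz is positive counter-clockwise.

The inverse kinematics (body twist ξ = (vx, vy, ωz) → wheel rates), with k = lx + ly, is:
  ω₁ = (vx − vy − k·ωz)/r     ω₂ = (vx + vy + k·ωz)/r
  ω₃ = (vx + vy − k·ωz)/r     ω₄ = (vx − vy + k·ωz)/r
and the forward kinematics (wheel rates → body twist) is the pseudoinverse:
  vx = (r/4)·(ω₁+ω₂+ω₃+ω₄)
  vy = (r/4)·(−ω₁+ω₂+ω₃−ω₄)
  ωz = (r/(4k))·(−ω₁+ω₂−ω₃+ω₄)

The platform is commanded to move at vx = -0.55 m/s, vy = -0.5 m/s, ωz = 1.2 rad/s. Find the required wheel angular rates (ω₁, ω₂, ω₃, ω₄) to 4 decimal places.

k = lx + ly = 0.18 + 0.08 = 0.2600;  k·ωz = 0.2600·1.2 = 0.3120
ω₁ (FL) = (vx − vy − k·ωz)/r = -0.3620/0.04 = -9.0500
ω₂ (FR) = (vx + vy + k·ωz)/r = -0.7380/0.04 = -18.4500
ω₃ (RL) = (vx + vy − k·ωz)/r = -1.3620/0.04 = -34.0500
ω₄ (RR) = (vx − vy + k·ωz)/r = 0.2620/0.04 = 6.5500

(-9.0500, -18.4500, -34.0500, 6.5500)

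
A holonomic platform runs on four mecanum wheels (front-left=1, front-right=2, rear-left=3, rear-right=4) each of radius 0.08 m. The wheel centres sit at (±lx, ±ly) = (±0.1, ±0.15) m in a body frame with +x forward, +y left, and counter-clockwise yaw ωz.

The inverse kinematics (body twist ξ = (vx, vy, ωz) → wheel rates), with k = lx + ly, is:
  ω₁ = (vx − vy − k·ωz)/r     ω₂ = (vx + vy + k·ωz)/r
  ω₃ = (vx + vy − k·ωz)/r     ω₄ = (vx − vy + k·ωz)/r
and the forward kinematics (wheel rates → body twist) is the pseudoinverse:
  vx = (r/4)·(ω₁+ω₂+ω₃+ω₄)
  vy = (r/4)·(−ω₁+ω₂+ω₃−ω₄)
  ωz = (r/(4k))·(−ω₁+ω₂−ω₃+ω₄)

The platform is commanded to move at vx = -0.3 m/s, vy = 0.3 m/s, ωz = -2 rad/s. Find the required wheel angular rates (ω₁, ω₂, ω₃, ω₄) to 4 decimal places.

(-1.2500, -6.2500, 6.2500, -13.7500)

k = lx + ly = 0.1 + 0.15 = 0.2500;  k·ωz = 0.2500·-2 = -0.5000
ω₁ (FL) = (vx − vy − k·ωz)/r = -0.1000/0.08 = -1.2500
ω₂ (FR) = (vx + vy + k·ωz)/r = -0.5000/0.08 = -6.2500
ω₃ (RL) = (vx + vy − k·ωz)/r = 0.5000/0.08 = 6.2500
ω₄ (RR) = (vx − vy + k·ωz)/r = -1.1000/0.08 = -13.7500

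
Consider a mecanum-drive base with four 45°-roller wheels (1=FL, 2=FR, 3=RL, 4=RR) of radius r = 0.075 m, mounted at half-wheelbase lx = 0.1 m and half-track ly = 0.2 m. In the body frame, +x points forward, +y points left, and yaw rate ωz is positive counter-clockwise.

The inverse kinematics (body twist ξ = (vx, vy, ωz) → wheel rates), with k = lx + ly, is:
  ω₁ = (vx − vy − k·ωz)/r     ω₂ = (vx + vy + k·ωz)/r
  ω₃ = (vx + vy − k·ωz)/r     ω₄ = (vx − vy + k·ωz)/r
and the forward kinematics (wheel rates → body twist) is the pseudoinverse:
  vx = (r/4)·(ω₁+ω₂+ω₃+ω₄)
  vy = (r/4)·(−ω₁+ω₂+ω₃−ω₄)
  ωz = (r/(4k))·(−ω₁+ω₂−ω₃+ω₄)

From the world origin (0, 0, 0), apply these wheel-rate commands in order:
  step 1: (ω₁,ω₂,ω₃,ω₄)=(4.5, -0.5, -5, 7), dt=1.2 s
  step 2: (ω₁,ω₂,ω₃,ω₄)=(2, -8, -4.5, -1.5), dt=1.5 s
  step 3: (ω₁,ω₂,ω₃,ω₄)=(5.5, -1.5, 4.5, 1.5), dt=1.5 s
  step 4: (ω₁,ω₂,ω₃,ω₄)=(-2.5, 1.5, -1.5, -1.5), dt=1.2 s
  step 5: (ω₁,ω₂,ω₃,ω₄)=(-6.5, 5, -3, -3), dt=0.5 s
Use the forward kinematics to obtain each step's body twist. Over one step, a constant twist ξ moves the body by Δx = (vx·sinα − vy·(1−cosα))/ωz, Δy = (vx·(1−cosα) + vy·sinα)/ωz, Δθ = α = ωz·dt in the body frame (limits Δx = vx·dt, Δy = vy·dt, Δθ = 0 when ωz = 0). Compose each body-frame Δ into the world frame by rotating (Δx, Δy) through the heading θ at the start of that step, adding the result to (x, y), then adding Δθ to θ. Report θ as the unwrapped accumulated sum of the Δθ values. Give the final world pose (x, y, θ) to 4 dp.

step 1: ξ=(vx,vy,ωz)=(0.1125, -0.3187, 0.4375), dt=1.2 → body Δ=(0.2270, -0.3305, 0.5250) → world pose (0.2270, -0.3305, 0.5250)
step 2: ξ=(vx,vy,ωz)=(-0.2250, -0.2437, -0.4375), dt=1.5 → body Δ=(-0.4295, -0.2331, -0.6562) → world pose (-0.0278, -0.7475, -0.1312)
step 3: ξ=(vx,vy,ωz)=(0.1875, -0.0750, -0.6250), dt=1.5 → body Δ=(0.1928, -0.2192, -0.9375) → world pose (0.1347, -0.9901, -1.0687)
step 4: ξ=(vx,vy,ωz)=(-0.0750, 0.0750, 0.2500), dt=1.2 → body Δ=(-0.1021, 0.0753, 0.3000) → world pose (0.1515, -0.8644, -0.7687)
step 5: ξ=(vx,vy,ωz)=(-0.1406, 0.2156, 0.7187), dt=0.5 → body Δ=(-0.0880, 0.0930, 0.3594) → world pose (0.1530, -0.7364, -0.4094)

(0.1530, -0.7364, -0.4094)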